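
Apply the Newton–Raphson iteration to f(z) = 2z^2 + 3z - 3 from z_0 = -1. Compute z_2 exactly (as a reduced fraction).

f'(z) = 4z + 3.
f(-1) = -4, f'(-1) = -1, so z_1 = (-1) - (-4)/(-1) = -5.
f(-5) = 32, f'(-5) = -17, so z_2 = (-5) - 32/(-17) = -53/17.

-53/17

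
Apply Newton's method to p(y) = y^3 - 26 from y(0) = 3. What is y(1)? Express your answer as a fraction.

80/27

p'(y) = 3y^2.
p(3) = 1, p'(3) = 27, so y(1) = 3 - 1/27 = 80/27.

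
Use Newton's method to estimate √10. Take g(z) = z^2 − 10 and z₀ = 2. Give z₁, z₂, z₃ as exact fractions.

z₁ = 7/2, z₂ = 89/28, z₃ = 15761/4984

g'(z) = 2z.
g(2) = −6, g'(2) = 4, so z₁ = 2 − (−6)/4 = 7/2.
g(7/2) = 9/4, g'(7/2) = 7, so z₂ = (7/2) − (9/4)/7 = 89/28.
g(89/28) = 81/784, g'(89/28) = 89/14, so z₃ = (89/28) − (81/784)/(89/14) = 15761/4984.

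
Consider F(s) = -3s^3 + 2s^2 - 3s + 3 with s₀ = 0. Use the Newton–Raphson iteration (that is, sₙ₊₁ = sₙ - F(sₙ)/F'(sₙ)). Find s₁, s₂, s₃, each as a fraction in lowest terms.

s₁ = 1, s₂ = 7/8, s₃ = 1405/1636

F'(s) = -9s^2 + 4s - 3.
F(0) = 3, F'(0) = -3, so s₁ = 0 - 3/(-3) = 1.
F(1) = -1, F'(1) = -8, so s₂ = 1 - (-1)/(-8) = 7/8.
F(7/8) = -53/512, F'(7/8) = -409/64, so s₃ = (7/8) - (-53/512)/(-409/64) = 1405/1636.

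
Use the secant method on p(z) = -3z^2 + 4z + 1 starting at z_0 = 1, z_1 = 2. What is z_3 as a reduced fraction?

p(1) = 2, p(2) = -3. z_2 = 2 - (-3)·(2 - 1)/((-3) - 2) = 7/5.
p(2) = -3, p(7/5) = 18/25. z_3 = (7/5) - (18/25)·((7/5) - 2)/((18/25) - (-3)) = 47/31.

47/31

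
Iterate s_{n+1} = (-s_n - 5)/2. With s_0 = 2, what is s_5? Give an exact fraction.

s_1 = (-2 - 5)/2 = -7/2.
s_2 = (-(-7/2) - 5)/2 = -3/4.
s_3 = (-(-3/4) - 5)/2 = -17/8.
s_4 = (-(-17/8) - 5)/2 = -23/16.
s_5 = (-(-23/16) - 5)/2 = -57/32.

-57/32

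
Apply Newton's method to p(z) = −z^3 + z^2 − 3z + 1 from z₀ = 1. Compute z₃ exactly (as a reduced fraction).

1283/3553

p'(z) = −3z^2 + 2z − 3.
p(1) = −2, p'(1) = −4, so z₁ = 1 − (−2)/(−4) = 1/2.
p(1/2) = −3/8, p'(1/2) = −11/4, so z₂ = (1/2) − (−3/8)/(−11/4) = 4/11.
p(4/11) = −9/1331, p'(4/11) = −323/121, so z₃ = (4/11) − (−9/1331)/(−323/121) = 1283/3553.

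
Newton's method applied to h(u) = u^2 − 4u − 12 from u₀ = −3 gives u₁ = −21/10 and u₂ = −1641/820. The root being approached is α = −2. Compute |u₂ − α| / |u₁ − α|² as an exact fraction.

u₁ − α = −21/10 − (−2) = −21/10 + 2 = −1/10, so |u₁ − α| = 1/10.
u₂ − α = −1641/820 − (−2) = −1641/820 + 2 = −1/820, so |u₂ − α| = 1/820.
|u₁ − α|² = 1/100.
Ratio = (1/820) / (1/100) = 5/41.

5/41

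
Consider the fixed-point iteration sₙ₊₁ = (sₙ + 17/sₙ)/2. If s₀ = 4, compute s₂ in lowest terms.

s₁ = (4 + 17/4)/2 = 33/8.
s₂ = (33/8 + 17/(33/8))/2 = 2177/528.

2177/528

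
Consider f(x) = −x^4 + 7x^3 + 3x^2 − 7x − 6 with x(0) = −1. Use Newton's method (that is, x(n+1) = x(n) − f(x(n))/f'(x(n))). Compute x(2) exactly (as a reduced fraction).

f'(x) = −4x^3 + 21x^2 + 6x − 7.
f(−1) = −4, f'(−1) = 12, so x(1) = (−1) − (−4)/12 = −2/3.
f(−2/3) = −184/81, f'(−2/3) = −13/27, so x(2) = (−2/3) − (−184/81)/(−13/27) = −70/13.

−70/13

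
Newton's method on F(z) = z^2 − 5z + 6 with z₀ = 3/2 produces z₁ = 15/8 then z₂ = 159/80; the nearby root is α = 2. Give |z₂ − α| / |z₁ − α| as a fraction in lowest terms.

1/10

z₁ − α = 15/8 − 2 = −1/8, so |z₁ − α| = 1/8.
z₂ − α = 159/80 − 2 = −1/80, so |z₂ − α| = 1/80.
Ratio = (1/80) / (1/8) = 1/10.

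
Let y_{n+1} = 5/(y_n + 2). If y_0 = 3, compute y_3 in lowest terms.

15/11

y_1 = 5/(3 + 2) = 1.
y_2 = 5/(1 + 2) = 5/3.
y_3 = 5/(5/3 + 2) = 15/11.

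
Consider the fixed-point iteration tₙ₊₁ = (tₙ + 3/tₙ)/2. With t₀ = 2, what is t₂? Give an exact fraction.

t₁ = (2 + 3/2)/2 = 7/4.
t₂ = (7/4 + 3/(7/4))/2 = 97/56.

97/56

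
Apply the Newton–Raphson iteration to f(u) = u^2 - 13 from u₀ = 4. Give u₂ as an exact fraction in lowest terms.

1673/464

f'(u) = 2u.
f(4) = 3, f'(4) = 8, so u₁ = 4 - 3/8 = 29/8.
f(29/8) = 9/64, f'(29/8) = 29/4, so u₂ = (29/8) - (9/64)/(29/4) = 1673/464.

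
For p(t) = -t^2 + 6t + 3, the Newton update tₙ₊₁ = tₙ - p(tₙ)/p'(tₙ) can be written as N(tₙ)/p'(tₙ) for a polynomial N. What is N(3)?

-12

p'(t) = -2t + 6.
N(t) = t·p'(t) - p(t) = t·(-2t + 6) - (-t^2 + 6t + 3) = -t^2 - 3.
N(3) = -12.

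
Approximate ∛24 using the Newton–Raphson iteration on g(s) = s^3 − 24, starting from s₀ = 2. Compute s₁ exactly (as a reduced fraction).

10/3

g'(s) = 3s^2.
g(2) = −16, g'(2) = 12, so s₁ = 2 − (−16)/12 = 10/3.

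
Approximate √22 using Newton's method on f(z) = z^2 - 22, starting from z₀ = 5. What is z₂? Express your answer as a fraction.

4409/940

f'(z) = 2z.
f(5) = 3, f'(5) = 10, so z₁ = 5 - 3/10 = 47/10.
f(47/10) = 9/100, f'(47/10) = 47/5, so z₂ = (47/10) - (9/100)/(47/5) = 4409/940.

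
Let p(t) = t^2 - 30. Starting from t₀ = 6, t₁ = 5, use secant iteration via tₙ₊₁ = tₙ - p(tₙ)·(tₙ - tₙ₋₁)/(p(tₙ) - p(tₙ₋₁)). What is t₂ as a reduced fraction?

p(6) = 6, p(5) = -5. t₂ = 5 - (-5)·(5 - 6)/((-5) - 6) = 60/11.

60/11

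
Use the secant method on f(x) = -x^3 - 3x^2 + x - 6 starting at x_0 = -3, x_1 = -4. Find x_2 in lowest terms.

f(-3) = -9, f(-4) = 6. x_2 = (-4) - 6·((-4) - (-3))/(6 - (-9)) = -18/5.

-18/5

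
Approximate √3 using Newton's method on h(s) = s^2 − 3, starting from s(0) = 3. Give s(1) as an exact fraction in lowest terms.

2

h'(s) = 2s.
h(3) = 6, h'(3) = 6, so s(1) = 3 − 6/6 = 2.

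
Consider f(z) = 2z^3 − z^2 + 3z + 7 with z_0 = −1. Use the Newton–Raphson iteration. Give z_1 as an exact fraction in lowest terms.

f'(z) = 6z^2 − 2z + 3.
f(−1) = 1, f'(−1) = 11, so z_1 = (−1) − 1/11 = −12/11.

−12/11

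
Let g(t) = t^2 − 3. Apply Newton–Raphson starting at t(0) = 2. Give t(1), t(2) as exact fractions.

g'(t) = 2t.
g(2) = 1, g'(2) = 4, so t(1) = 2 − 1/4 = 7/4.
g(7/4) = 1/16, g'(7/4) = 7/2, so t(2) = (7/4) − (1/16)/(7/2) = 97/56.

t(1) = 7/4, t(2) = 97/56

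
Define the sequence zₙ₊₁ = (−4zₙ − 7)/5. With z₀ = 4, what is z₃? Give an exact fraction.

z₁ = (−4·4 − 7)/5 = −23/5.
z₂ = (−4·(−23/5) − 7)/5 = 57/25.
z₃ = (−4·(57/25) − 7)/5 = −403/125.

−403/125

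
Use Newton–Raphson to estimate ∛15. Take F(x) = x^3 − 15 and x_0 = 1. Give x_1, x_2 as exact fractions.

F'(x) = 3x^2.
F(1) = −14, F'(1) = 3, so x_1 = 1 − (−14)/3 = 17/3.
F(17/3) = 4508/27, F'(17/3) = 289/3, so x_2 = (17/3) − (4508/27)/(289/3) = 10231/2601.

x_1 = 17/3, x_2 = 10231/2601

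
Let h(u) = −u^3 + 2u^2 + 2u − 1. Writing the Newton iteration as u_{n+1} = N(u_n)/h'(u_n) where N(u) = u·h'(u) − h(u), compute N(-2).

25

h'(u) = −3u^2 + 4u + 2.
N(u) = u·h'(u) − h(u) = u·(−3u^2 + 4u + 2) − (−u^3 + 2u^2 + 2u − 1) = −2u^3 + 2u^2 + 1.
N(-2) = 25.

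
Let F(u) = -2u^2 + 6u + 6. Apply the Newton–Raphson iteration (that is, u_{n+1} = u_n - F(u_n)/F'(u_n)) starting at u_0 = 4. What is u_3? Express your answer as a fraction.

F'(u) = -4u + 6.
F(4) = -2, F'(4) = -10, so u_1 = 4 - (-2)/(-10) = 19/5.
F(19/5) = -2/25, F'(19/5) = -46/5, so u_2 = (19/5) - (-2/25)/(-46/5) = 436/115.
F(436/115) = -2/13225, F'(436/115) = -1054/115, so u_3 = (436/115) - (-2/13225)/(-1054/115) = 229771/60605.

229771/60605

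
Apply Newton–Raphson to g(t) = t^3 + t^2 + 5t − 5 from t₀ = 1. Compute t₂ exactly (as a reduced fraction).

833/1065

g'(t) = 3t^2 + 2t + 5.
g(1) = 2, g'(1) = 10, so t₁ = 1 − 2/10 = 4/5.
g(4/5) = 19/125, g'(4/5) = 213/25, so t₂ = (4/5) − (19/125)/(213/25) = 833/1065.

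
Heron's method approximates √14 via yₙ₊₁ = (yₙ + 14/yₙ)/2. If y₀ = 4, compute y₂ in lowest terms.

449/120

y₁ = (4 + 14/4)/2 = 15/4.
y₂ = (15/4 + 14/(15/4))/2 = 449/120.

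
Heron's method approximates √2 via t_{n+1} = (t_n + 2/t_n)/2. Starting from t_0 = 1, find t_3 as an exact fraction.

577/408

t_1 = (1 + 2/1)/2 = 3/2.
t_2 = (3/2 + 2/(3/2))/2 = 17/12.
t_3 = (17/12 + 2/(17/12))/2 = 577/408.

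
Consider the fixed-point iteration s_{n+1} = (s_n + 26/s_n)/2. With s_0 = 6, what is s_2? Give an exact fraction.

s_1 = (6 + 26/6)/2 = 31/6.
s_2 = (31/6 + 26/(31/6))/2 = 1897/372.

1897/372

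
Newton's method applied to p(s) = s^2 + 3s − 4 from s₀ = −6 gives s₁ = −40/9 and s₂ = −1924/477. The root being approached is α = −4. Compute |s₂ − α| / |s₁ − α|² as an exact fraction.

s₁ − α = −40/9 − (−4) = −40/9 + 4 = −4/9, so |s₁ − α| = 4/9.
s₂ − α = −1924/477 − (−4) = −1924/477 + 4 = −16/477, so |s₂ − α| = 16/477.
|s₁ − α|² = 16/81.
Ratio = (16/477) / (16/81) = 9/53.

9/53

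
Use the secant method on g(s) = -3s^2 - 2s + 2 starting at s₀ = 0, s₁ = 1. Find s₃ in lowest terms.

16/31

g(0) = 2, g(1) = -3. s₂ = 1 - (-3)·(1 - 0)/((-3) - 2) = 2/5.
g(1) = -3, g(2/5) = 18/25. s₃ = (2/5) - (18/25)·((2/5) - 1)/((18/25) - (-3)) = 16/31.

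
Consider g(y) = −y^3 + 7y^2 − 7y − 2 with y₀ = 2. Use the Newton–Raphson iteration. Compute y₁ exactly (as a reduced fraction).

g'(y) = −3y^2 + 14y − 7.
g(2) = 4, g'(2) = 9, so y₁ = 2 − 4/9 = 14/9.

14/9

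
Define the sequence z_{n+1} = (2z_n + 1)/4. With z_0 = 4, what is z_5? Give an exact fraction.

z_1 = (2·4 + 1)/4 = 9/4.
z_2 = (2·(9/4) + 1)/4 = 11/8.
z_3 = (2·(11/8) + 1)/4 = 15/16.
z_4 = (2·(15/16) + 1)/4 = 23/32.
z_5 = (2·(23/32) + 1)/4 = 39/64.

39/64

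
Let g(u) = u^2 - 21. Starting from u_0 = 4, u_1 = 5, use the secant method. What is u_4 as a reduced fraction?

g(4) = -5, g(5) = 4. u_2 = 5 - 4·(5 - 4)/(4 - (-5)) = 41/9.
g(5) = 4, g(41/9) = -20/81. u_3 = (41/9) - (-20/81)·((41/9) - 5)/((-20/81) - 4) = 197/43.
g(41/9) = -20/81, g(197/43) = -20/1849. u_4 = (197/43) - (-20/1849)·((197/43) - (41/9))/((-20/1849) - (-20/81)) = 4051/884.

4051/884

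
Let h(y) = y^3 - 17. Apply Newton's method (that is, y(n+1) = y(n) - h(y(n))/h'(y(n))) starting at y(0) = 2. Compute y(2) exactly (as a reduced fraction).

625/242

h'(y) = 3y^2.
h(2) = -9, h'(2) = 12, so y(1) = 2 - (-9)/12 = 11/4.
h(11/4) = 243/64, h'(11/4) = 363/16, so y(2) = (11/4) - (243/64)/(363/16) = 625/242.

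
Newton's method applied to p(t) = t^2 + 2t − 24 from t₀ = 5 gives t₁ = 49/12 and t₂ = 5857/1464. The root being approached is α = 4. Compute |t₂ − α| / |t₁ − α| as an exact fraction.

t₁ − α = 49/12 − 4 = 1/12, so |t₁ − α| = 1/12.
t₂ − α = 5857/1464 − 4 = 1/1464, so |t₂ − α| = 1/1464.
Ratio = (1/1464) / (1/12) = 1/122.

1/122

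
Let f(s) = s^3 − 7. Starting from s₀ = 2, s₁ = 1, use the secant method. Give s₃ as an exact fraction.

201/103

f(2) = 1, f(1) = −6. s₂ = 1 − (−6)·(1 − 2)/((−6) − 1) = 13/7.
f(1) = −6, f(13/7) = −204/343. s₃ = (13/7) − (−204/343)·((13/7) − 1)/((−204/343) − (−6)) = 201/103.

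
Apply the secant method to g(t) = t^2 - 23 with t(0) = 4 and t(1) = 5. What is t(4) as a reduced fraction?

18181/3791

g(4) = -7, g(5) = 2. t(2) = 5 - 2·(5 - 4)/(2 - (-7)) = 43/9.
g(5) = 2, g(43/9) = -14/81. t(3) = (43/9) - (-14/81)·((43/9) - 5)/((-14/81) - 2) = 211/44.
g(43/9) = -14/81, g(211/44) = -7/1936. t(4) = (211/44) - (-7/1936)·((211/44) - (43/9))/((-7/1936) - (-14/81)) = 18181/3791.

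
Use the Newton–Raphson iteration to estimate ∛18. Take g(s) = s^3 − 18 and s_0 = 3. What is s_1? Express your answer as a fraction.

8/3

g'(s) = 3s^2.
g(3) = 9, g'(3) = 27, so s_1 = 3 − 9/27 = 8/3.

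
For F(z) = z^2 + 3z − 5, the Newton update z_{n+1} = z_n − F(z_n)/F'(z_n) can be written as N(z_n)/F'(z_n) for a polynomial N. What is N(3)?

F'(z) = 2z + 3.
N(z) = z·F'(z) − F(z) = z·(2z + 3) − (z^2 + 3z − 5) = z^2 + 5.
N(3) = 14.

14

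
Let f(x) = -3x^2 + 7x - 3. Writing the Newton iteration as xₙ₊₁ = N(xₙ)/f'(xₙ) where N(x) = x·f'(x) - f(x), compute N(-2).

f'(x) = -6x + 7.
N(x) = x·f'(x) - f(x) = x·(-6x + 7) - (-3x^2 + 7x - 3) = -3x^2 + 3.
N(-2) = -9.

-9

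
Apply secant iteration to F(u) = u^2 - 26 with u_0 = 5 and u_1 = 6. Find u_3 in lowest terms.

F(5) = -1, F(6) = 10. u_2 = 6 - 10·(6 - 5)/(10 - (-1)) = 56/11.
F(6) = 10, F(56/11) = -10/121. u_3 = (56/11) - (-10/121)·((56/11) - 6)/((-10/121) - 10) = 311/61.

311/61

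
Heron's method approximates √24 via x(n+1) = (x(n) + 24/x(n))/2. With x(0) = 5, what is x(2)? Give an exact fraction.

x(1) = (5 + 24/5)/2 = 49/10.
x(2) = (49/10 + 24/(49/10))/2 = 4801/980.

4801/980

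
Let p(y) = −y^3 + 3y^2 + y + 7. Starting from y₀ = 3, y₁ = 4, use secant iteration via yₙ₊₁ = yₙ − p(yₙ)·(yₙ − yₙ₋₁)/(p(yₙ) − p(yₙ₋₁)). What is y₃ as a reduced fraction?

p(3) = 10, p(4) = −5. y₂ = 4 − (−5)·(4 − 3)/((−5) − 10) = 11/3.
p(4) = −5, p(11/3) = 46/27. y₃ = (11/3) − (46/27)·((11/3) − 4)/((46/27) − (−5)) = 679/181.

679/181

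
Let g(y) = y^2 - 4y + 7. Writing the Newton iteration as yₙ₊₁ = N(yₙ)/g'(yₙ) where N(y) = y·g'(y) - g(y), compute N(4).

9

g'(y) = 2y - 4.
N(y) = y·g'(y) - g(y) = y·(2y - 4) - (y^2 - 4y + 7) = y^2 - 7.
N(4) = 9.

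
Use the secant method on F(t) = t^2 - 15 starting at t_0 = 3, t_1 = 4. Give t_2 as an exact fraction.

F(3) = -6, F(4) = 1. t_2 = 4 - 1·(4 - 3)/(1 - (-6)) = 27/7.

27/7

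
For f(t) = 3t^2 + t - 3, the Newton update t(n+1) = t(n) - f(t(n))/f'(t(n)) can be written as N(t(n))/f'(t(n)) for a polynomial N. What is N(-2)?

f'(t) = 6t + 1.
N(t) = t·f'(t) - f(t) = t·(6t + 1) - (3t^2 + t - 3) = 3t^2 + 3.
N(-2) = 15.

15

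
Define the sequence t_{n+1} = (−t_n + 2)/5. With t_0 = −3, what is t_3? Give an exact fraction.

t_1 = (−(−3) + 2)/5 = 1.
t_2 = (−1 + 2)/5 = 1/5.
t_3 = (−(1/5) + 2)/5 = 9/25.

9/25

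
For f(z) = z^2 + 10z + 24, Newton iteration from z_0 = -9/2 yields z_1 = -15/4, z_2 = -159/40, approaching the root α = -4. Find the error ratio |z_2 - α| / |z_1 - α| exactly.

1/10

z_1 - α = -15/4 - (-4) = -15/4 + 4 = 1/4, so |z_1 - α| = 1/4.
z_2 - α = -159/40 - (-4) = -159/40 + 4 = 1/40, so |z_2 - α| = 1/40.
Ratio = (1/40) / (1/4) = 1/10.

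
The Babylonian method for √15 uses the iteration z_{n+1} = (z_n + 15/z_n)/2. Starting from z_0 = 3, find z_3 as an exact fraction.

z_1 = (3 + 15/3)/2 = 4.
z_2 = (4 + 15/4)/2 = 31/8.
z_3 = (31/8 + 15/(31/8))/2 = 1921/496.

1921/496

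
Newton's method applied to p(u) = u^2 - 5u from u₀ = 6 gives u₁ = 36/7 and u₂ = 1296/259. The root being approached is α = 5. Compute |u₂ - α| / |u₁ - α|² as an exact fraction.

7/37

u₁ - α = 36/7 - 5 = 1/7, so |u₁ - α| = 1/7.
u₂ - α = 1296/259 - 5 = 1/259, so |u₂ - α| = 1/259.
|u₁ - α|² = 1/49.
Ratio = (1/259) / (1/49) = 7/37.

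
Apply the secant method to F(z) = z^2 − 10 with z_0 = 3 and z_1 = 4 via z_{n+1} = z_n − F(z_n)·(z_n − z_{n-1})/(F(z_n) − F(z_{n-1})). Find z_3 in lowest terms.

79/25

F(3) = −1, F(4) = 6. z_2 = 4 − 6·(4 − 3)/(6 − (−1)) = 22/7.
F(4) = 6, F(22/7) = −6/49. z_3 = (22/7) − (−6/49)·((22/7) − 4)/((−6/49) − 6) = 79/25.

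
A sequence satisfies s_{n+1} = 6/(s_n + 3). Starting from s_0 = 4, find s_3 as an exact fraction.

54/41

s_1 = 6/(4 + 3) = 6/7.
s_2 = 6/(6/7 + 3) = 14/9.
s_3 = 6/(14/9 + 3) = 54/41.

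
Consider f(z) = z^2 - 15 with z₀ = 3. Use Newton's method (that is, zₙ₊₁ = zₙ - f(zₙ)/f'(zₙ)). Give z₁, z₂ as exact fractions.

f'(z) = 2z.
f(3) = -6, f'(3) = 6, so z₁ = 3 - (-6)/6 = 4.
f(4) = 1, f'(4) = 8, so z₂ = 4 - 1/8 = 31/8.

z₁ = 4, z₂ = 31/8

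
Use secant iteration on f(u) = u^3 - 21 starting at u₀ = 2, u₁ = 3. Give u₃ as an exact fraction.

8035/2919

f(2) = -13, f(3) = 6. u₂ = 3 - 6·(3 - 2)/(6 - (-13)) = 51/19.
f(3) = 6, f(51/19) = -11388/6859. u₃ = (51/19) - (-11388/6859)·((51/19) - 3)/((-11388/6859) - 6) = 8035/2919.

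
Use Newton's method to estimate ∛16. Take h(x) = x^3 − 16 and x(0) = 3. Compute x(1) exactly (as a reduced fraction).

h'(x) = 3x^2.
h(3) = 11, h'(3) = 27, so x(1) = 3 − 11/27 = 70/27.

70/27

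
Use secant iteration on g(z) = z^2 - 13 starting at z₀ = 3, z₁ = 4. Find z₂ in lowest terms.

25/7

g(3) = -4, g(4) = 3. z₂ = 4 - 3·(4 - 3)/(3 - (-4)) = 25/7.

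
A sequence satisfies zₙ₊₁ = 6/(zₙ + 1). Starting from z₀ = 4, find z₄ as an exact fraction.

z₁ = 6/(4 + 1) = 6/5.
z₂ = 6/(6/5 + 1) = 30/11.
z₃ = 6/(30/11 + 1) = 66/41.
z₄ = 6/(66/41 + 1) = 246/107.

246/107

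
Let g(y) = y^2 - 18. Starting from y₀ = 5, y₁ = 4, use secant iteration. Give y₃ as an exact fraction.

g(5) = 7, g(4) = -2. y₂ = 4 - (-2)·(4 - 5)/((-2) - 7) = 38/9.
g(4) = -2, g(38/9) = -14/81. y₃ = (38/9) - (-14/81)·((38/9) - 4)/((-14/81) - (-2)) = 157/37.

157/37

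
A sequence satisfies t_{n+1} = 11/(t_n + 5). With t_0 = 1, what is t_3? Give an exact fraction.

451/271

t_1 = 11/(1 + 5) = 11/6.
t_2 = 11/(11/6 + 5) = 66/41.
t_3 = 11/(66/41 + 5) = 451/271.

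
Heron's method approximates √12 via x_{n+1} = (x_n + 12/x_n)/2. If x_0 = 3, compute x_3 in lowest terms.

x_1 = (3 + 12/3)/2 = 7/2.
x_2 = (7/2 + 12/(7/2))/2 = 97/28.
x_3 = (97/28 + 12/(97/28))/2 = 18817/5432.

18817/5432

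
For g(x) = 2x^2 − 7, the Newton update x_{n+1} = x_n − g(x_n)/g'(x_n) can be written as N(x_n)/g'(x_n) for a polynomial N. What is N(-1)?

g'(x) = 4x.
N(x) = x·g'(x) − g(x) = x·(4x) − (2x^2 − 7) = 2x^2 + 7.
N(-1) = 9.

9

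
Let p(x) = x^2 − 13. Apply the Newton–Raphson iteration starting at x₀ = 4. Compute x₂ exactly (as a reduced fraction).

1673/464

p'(x) = 2x.
p(4) = 3, p'(4) = 8, so x₁ = 4 − 3/8 = 29/8.
p(29/8) = 9/64, p'(29/8) = 29/4, so x₂ = (29/8) − (9/64)/(29/4) = 1673/464.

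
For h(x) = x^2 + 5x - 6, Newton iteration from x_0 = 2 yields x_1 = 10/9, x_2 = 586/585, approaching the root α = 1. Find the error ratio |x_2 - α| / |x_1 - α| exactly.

x_1 - α = 10/9 - 1 = 1/9, so |x_1 - α| = 1/9.
x_2 - α = 586/585 - 1 = 1/585, so |x_2 - α| = 1/585.
Ratio = (1/585) / (1/9) = 1/65.

1/65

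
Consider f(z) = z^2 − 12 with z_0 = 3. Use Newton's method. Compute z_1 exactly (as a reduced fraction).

f'(z) = 2z.
f(3) = −3, f'(3) = 6, so z_1 = 3 − (−3)/6 = 7/2.

7/2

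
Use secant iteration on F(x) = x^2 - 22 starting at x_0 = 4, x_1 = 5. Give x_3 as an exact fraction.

F(4) = -6, F(5) = 3. x_2 = 5 - 3·(5 - 4)/(3 - (-6)) = 14/3.
F(5) = 3, F(14/3) = -2/9. x_3 = (14/3) - (-2/9)·((14/3) - 5)/((-2/9) - 3) = 136/29.

136/29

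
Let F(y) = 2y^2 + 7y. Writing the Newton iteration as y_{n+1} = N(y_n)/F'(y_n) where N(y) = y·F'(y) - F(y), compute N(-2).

8

F'(y) = 4y + 7.
N(y) = y·F'(y) - F(y) = y·(4y + 7) - (2y^2 + 7y) = 2y^2.
N(-2) = 8.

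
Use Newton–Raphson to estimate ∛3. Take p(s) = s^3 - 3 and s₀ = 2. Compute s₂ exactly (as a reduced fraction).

9451/6498

p'(s) = 3s^2.
p(2) = 5, p'(2) = 12, so s₁ = 2 - 5/12 = 19/12.
p(19/12) = 1675/1728, p'(19/12) = 361/48, so s₂ = (19/12) - (1675/1728)/(361/48) = 9451/6498.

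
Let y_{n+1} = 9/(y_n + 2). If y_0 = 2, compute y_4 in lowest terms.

y_1 = 9/(2 + 2) = 9/4.
y_2 = 9/(9/4 + 2) = 36/17.
y_3 = 9/(36/17 + 2) = 153/70.
y_4 = 9/(153/70 + 2) = 630/293.

630/293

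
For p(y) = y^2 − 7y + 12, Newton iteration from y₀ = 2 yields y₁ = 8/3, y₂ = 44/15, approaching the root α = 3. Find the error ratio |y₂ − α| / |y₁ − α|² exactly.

y₁ − α = 8/3 − 3 = −1/3, so |y₁ − α| = 1/3.
y₂ − α = 44/15 − 3 = −1/15, so |y₂ − α| = 1/15.
|y₁ − α|² = 1/9.
Ratio = (1/15) / (1/9) = 3/5.

3/5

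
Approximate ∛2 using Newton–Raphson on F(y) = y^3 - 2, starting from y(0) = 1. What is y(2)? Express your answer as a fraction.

F'(y) = 3y^2.
F(1) = -1, F'(1) = 3, so y(1) = 1 - (-1)/3 = 4/3.
F(4/3) = 10/27, F'(4/3) = 16/3, so y(2) = (4/3) - (10/27)/(16/3) = 91/72.

91/72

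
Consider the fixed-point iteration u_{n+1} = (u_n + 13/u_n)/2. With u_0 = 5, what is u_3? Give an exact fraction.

117487/32585

u_1 = (5 + 13/5)/2 = 19/5.
u_2 = (19/5 + 13/(19/5))/2 = 343/95.
u_3 = (343/95 + 13/(343/95))/2 = 117487/32585.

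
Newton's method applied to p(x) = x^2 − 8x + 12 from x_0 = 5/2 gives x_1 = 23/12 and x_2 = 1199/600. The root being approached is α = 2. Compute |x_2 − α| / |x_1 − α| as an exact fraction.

1/50

x_1 − α = 23/12 − 2 = −1/12, so |x_1 − α| = 1/12.
x_2 − α = 1199/600 − 2 = −1/600, so |x_2 − α| = 1/600.
Ratio = (1/600) / (1/12) = 1/50.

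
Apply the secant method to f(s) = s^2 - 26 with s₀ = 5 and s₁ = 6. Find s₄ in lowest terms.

f(5) = -1, f(6) = 10. s₂ = 6 - 10·(6 - 5)/(10 - (-1)) = 56/11.
f(6) = 10, f(56/11) = -10/121. s₃ = (56/11) - (-10/121)·((56/11) - 6)/((-10/121) - 10) = 311/61.
f(56/11) = -10/121, f(311/61) = -25/3721. s₄ = (311/61) - (-25/3721)·((311/61) - (56/11))/((-25/3721) - (-10/121)) = 34862/6837.

34862/6837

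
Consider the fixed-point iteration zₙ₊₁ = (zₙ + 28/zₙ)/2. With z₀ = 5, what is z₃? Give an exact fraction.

62921681/11891080

z₁ = (5 + 28/5)/2 = 53/10.
z₂ = (53/10 + 28/(53/10))/2 = 5609/1060.
z₃ = (5609/1060 + 28/(5609/1060))/2 = 62921681/11891080.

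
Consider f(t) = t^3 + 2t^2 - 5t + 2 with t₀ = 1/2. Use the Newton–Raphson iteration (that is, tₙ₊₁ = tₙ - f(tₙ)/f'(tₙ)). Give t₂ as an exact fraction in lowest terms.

379/675

f'(t) = 3t^2 + 4t - 5.
f(1/2) = 1/8, f'(1/2) = -9/4, so t₁ = (1/2) - (1/8)/(-9/4) = 5/9.
f(5/9) = 8/729, f'(5/9) = -50/27, so t₂ = (5/9) - (8/729)/(-50/27) = 379/675.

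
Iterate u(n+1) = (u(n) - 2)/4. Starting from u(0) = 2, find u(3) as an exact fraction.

u(1) = (2 - 2)/4 = 0.
u(2) = (0 - 2)/4 = -1/2.
u(3) = ((-1/2) - 2)/4 = -5/8.

-5/8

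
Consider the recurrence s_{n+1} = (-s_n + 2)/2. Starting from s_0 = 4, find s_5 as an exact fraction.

s_1 = (-4 + 2)/2 = -1.
s_2 = (-(-1) + 2)/2 = 3/2.
s_3 = (-(3/2) + 2)/2 = 1/4.
s_4 = (-(1/4) + 2)/2 = 7/8.
s_5 = (-(7/8) + 2)/2 = 9/16.

9/16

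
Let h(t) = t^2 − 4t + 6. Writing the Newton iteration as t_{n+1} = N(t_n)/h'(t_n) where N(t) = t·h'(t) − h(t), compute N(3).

3

h'(t) = 2t − 4.
N(t) = t·h'(t) − h(t) = t·(2t − 4) − (t^2 − 4t + 6) = t^2 − 6.
N(3) = 3.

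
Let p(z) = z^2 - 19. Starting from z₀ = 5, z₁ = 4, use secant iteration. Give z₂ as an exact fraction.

13/3

p(5) = 6, p(4) = -3. z₂ = 4 - (-3)·(4 - 5)/((-3) - 6) = 13/3.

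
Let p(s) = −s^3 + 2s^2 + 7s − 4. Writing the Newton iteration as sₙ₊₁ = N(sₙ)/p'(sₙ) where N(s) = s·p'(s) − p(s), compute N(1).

4

p'(s) = −3s^2 + 4s + 7.
N(s) = s·p'(s) − p(s) = s·(−3s^2 + 4s + 7) − (−s^3 + 2s^2 + 7s − 4) = −2s^3 + 2s^2 + 4.
N(1) = 4.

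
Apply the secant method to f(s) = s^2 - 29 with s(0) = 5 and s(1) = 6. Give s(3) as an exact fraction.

f(5) = -4, f(6) = 7. s(2) = 6 - 7·(6 - 5)/(7 - (-4)) = 59/11.
f(6) = 7, f(59/11) = -28/121. s(3) = (59/11) - (-28/121)·((59/11) - 6)/((-28/121) - 7) = 673/125.

673/125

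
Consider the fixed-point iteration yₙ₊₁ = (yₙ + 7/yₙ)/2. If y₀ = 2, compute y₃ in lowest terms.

y₁ = (2 + 7/2)/2 = 11/4.
y₂ = (11/4 + 7/(11/4))/2 = 233/88.
y₃ = (233/88 + 7/(233/88))/2 = 108497/41008.

108497/41008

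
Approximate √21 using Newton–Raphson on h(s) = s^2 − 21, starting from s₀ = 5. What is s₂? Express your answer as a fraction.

527/115

h'(s) = 2s.
h(5) = 4, h'(5) = 10, so s₁ = 5 − 4/10 = 23/5.
h(23/5) = 4/25, h'(23/5) = 46/5, so s₂ = (23/5) − (4/25)/(46/5) = 527/115.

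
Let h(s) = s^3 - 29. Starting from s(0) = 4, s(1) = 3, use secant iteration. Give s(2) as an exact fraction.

113/37

h(4) = 35, h(3) = -2. s(2) = 3 - (-2)·(3 - 4)/((-2) - 35) = 113/37.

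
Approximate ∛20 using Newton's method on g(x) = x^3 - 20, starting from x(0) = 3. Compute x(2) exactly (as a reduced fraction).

301027/110889

g'(x) = 3x^2.
g(3) = 7, g'(3) = 27, so x(1) = 3 - 7/27 = 74/27.
g(74/27) = 11564/19683, g'(74/27) = 5476/243, so x(2) = (74/27) - (11564/19683)/(5476/243) = 301027/110889.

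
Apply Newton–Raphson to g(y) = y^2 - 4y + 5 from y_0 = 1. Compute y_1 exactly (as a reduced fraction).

2

g'(y) = 2y - 4.
g(1) = 2, g'(1) = -2, so y_1 = 1 - 2/(-2) = 2.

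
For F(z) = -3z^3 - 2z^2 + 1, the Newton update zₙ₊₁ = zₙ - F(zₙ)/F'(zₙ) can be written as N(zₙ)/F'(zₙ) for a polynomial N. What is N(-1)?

F'(z) = -9z^2 - 4z.
N(z) = z·F'(z) - F(z) = z·(-9z^2 - 4z) - (-3z^3 - 2z^2 + 1) = -6z^3 - 2z^2 - 1.
N(-1) = 3.

3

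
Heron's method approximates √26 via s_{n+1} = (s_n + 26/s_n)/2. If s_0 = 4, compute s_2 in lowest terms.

857/168

s_1 = (4 + 26/4)/2 = 21/4.
s_2 = (21/4 + 26/(21/4))/2 = 857/168.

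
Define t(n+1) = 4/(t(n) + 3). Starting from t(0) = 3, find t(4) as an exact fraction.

t(1) = 4/(3 + 3) = 2/3.
t(2) = 4/(2/3 + 3) = 12/11.
t(3) = 4/(12/11 + 3) = 44/45.
t(4) = 4/(44/45 + 3) = 180/179.

180/179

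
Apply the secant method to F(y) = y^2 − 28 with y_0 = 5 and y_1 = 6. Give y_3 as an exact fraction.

F(5) = −3, F(6) = 8. y_2 = 6 − 8·(6 − 5)/(8 − (−3)) = 58/11.
F(6) = 8, F(58/11) = −24/121. y_3 = (58/11) − (−24/121)·((58/11) − 6)/((−24/121) − 8) = 164/31.

164/31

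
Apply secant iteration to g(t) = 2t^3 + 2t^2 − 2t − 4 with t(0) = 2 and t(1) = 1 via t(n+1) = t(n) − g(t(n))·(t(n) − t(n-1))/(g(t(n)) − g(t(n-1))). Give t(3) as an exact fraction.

442/361

g(2) = 16, g(1) = −2. t(2) = 1 − (−2)·(1 − 2)/((−2) − 16) = 10/9.
g(1) = −2, g(10/9) = −736/729. t(3) = (10/9) − (−736/729)·((10/9) − 1)/((−736/729) − (−2)) = 442/361.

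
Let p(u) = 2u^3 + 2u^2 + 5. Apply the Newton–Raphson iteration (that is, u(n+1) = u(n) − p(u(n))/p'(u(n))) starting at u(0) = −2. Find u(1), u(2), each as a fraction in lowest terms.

p'(u) = 6u^2 + 4u.
p(−2) = −3, p'(−2) = 16, so u(1) = (−2) − (−3)/16 = −29/16.
p(−29/16) = −693/2048, p'(−29/16) = 1595/128, so u(2) = (−29/16) − (−693/2048)/(1595/128) = −2071/1160.

u(1) = −29/16, u(2) = −2071/1160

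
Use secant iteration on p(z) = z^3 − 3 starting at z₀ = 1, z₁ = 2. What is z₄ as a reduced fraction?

p(1) = −2, p(2) = 5. z₂ = 2 − 5·(2 − 1)/(5 − (−2)) = 9/7.
p(2) = 5, p(9/7) = −300/343. z₃ = (9/7) − (−300/343)·((9/7) − 2)/((−300/343) − 5) = 561/403.
p(9/7) = −300/343, p(561/403) = −19794000/65450827. z₄ = (561/403) − (−19794000/65450827)·((561/403) − (9/7))/((−19794000/65450827) − (−300/343)) = 20671423/14273229.

20671423/14273229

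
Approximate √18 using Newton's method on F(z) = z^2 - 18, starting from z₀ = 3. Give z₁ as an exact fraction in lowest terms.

9/2

F'(z) = 2z.
F(3) = -9, F'(3) = 6, so z₁ = 3 - (-9)/6 = 9/2.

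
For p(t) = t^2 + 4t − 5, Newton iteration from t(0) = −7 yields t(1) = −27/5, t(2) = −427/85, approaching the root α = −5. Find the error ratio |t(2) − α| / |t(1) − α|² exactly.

t(1) − α = −27/5 − (−5) = −27/5 + 5 = −2/5, so |t(1) − α| = 2/5.
t(2) − α = −427/85 − (−5) = −427/85 + 5 = −2/85, so |t(2) − α| = 2/85.
|t(1) − α|² = 4/25.
Ratio = (2/85) / (4/25) = 5/34.

5/34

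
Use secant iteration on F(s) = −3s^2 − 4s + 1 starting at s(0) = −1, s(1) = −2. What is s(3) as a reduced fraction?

−47/31

F(−1) = 2, F(−2) = −3. s(2) = (−2) − (−3)·((−2) − (−1))/((−3) − 2) = −7/5.
F(−2) = −3, F(−7/5) = 18/25. s(3) = (−7/5) − (18/25)·((−7/5) − (−2))/((18/25) − (−3)) = −47/31.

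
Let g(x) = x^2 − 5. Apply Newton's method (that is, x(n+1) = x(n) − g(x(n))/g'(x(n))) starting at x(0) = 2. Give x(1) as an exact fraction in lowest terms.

9/4

g'(x) = 2x.
g(2) = −1, g'(2) = 4, so x(1) = 2 − (−1)/4 = 9/4.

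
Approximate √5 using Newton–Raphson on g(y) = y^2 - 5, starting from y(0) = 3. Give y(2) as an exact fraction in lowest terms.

g'(y) = 2y.
g(3) = 4, g'(3) = 6, so y(1) = 3 - 4/6 = 7/3.
g(7/3) = 4/9, g'(7/3) = 14/3, so y(2) = (7/3) - (4/9)/(14/3) = 47/21.

47/21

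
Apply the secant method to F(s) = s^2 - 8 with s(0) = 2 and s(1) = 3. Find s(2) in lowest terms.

14/5

F(2) = -4, F(3) = 1. s(2) = 3 - 1·(3 - 2)/(1 - (-4)) = 14/5.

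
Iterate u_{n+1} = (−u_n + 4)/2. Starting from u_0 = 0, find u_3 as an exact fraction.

u_1 = (−0 + 4)/2 = 2.
u_2 = (−2 + 4)/2 = 1.
u_3 = (−1 + 4)/2 = 3/2.

3/2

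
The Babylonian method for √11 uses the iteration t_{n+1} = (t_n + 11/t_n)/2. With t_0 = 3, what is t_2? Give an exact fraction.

t_1 = (3 + 11/3)/2 = 10/3.
t_2 = (10/3 + 11/(10/3))/2 = 199/60.

199/60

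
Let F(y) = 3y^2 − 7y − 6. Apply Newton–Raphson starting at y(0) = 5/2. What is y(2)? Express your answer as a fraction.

F'(y) = 6y − 7.
F(5/2) = −19/4, F'(5/2) = 8, so y(1) = (5/2) − (−19/4)/8 = 99/32.
F(99/32) = 1083/1024, F'(99/32) = 185/16, so y(2) = (99/32) − (1083/1024)/(185/16) = 35547/11840.

35547/11840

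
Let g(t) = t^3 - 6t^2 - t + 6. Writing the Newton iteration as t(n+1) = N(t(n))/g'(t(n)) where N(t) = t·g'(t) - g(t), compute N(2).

-14

g'(t) = 3t^2 - 12t - 1.
N(t) = t·g'(t) - g(t) = t·(3t^2 - 12t - 1) - (t^3 - 6t^2 - t + 6) = 2t^3 - 6t^2 - 6.
N(2) = -14.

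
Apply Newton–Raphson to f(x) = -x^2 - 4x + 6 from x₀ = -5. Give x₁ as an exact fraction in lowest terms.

-31/6

f'(x) = -2x - 4.
f(-5) = 1, f'(-5) = 6, so x₁ = (-5) - 1/6 = -31/6.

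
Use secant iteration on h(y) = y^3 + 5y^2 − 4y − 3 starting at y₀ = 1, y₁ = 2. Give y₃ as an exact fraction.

6482/5995

h(1) = −1, h(2) = 17. y₂ = 2 − 17·(2 − 1)/(17 − (−1)) = 19/18.
h(2) = 17, h(19/18) = −2771/5832. y₃ = (19/18) − (−2771/5832)·((19/18) − 2)/((−2771/5832) − 17) = 6482/5995.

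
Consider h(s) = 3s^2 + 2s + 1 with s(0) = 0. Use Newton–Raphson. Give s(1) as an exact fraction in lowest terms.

h'(s) = 6s + 2.
h(0) = 1, h'(0) = 2, so s(1) = 0 − 1/2 = −1/2.

−1/2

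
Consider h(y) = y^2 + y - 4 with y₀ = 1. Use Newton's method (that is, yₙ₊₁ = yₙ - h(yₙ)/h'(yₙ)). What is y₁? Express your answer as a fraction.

h'(y) = 2y + 1.
h(1) = -2, h'(1) = 3, so y₁ = 1 - (-2)/3 = 5/3.

5/3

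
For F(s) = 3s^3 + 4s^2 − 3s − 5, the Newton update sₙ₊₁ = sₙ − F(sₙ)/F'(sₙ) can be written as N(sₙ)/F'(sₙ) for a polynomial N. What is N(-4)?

F'(s) = 9s^2 + 8s − 3.
N(s) = s·F'(s) − F(s) = s·(9s^2 + 8s − 3) − (3s^3 + 4s^2 − 3s − 5) = 6s^3 + 4s^2 + 5.
N(-4) = −315.

−315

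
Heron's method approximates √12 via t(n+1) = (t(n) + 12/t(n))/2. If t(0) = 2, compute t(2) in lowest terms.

t(1) = (2 + 12/2)/2 = 4.
t(2) = (4 + 12/4)/2 = 7/2.

7/2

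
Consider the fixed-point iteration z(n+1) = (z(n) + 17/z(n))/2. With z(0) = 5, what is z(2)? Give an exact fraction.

433/105

z(1) = (5 + 17/5)/2 = 21/5.
z(2) = (21/5 + 17/(21/5))/2 = 433/105.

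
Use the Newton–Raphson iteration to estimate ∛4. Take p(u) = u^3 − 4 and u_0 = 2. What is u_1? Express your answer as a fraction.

p'(u) = 3u^2.
p(2) = 4, p'(2) = 12, so u_1 = 2 − 4/12 = 5/3.

5/3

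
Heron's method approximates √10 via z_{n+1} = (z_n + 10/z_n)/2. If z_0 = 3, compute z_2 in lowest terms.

z_1 = (3 + 10/3)/2 = 19/6.
z_2 = (19/6 + 10/(19/6))/2 = 721/228.

721/228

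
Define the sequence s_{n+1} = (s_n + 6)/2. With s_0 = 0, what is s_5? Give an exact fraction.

s_1 = (0 + 6)/2 = 3.
s_2 = (3 + 6)/2 = 9/2.
s_3 = ((9/2) + 6)/2 = 21/4.
s_4 = ((21/4) + 6)/2 = 45/8.
s_5 = ((45/8) + 6)/2 = 93/16.

93/16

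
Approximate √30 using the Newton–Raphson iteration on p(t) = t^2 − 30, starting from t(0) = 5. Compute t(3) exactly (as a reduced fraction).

116161/21208

p'(t) = 2t.
p(5) = −5, p'(5) = 10, so t(1) = 5 − (−5)/10 = 11/2.
p(11/2) = 1/4, p'(11/2) = 11, so t(2) = (11/2) − (1/4)/11 = 241/44.
p(241/44) = 1/1936, p'(241/44) = 241/22, so t(3) = (241/44) − (1/1936)/(241/22) = 116161/21208.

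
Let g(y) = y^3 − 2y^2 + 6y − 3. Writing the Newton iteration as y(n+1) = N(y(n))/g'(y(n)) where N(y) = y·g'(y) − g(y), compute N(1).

g'(y) = 3y^2 − 4y + 6.
N(y) = y·g'(y) − g(y) = y·(3y^2 − 4y + 6) − (y^3 − 2y^2 + 6y − 3) = 2y^3 − 2y^2 + 3.
N(1) = 3.

3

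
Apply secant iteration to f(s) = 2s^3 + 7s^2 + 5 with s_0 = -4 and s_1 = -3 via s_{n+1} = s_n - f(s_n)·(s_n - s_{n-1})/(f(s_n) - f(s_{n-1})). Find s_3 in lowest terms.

f(-4) = -11, f(-3) = 14. s_2 = (-3) - 14·((-3) - (-4))/(14 - (-11)) = -89/25.
f(-3) = 14, f(-89/25) = 54362/15625. s_3 = (-89/25) - (54362/15625)·((-89/25) - (-3))/((54362/15625) - 14) = -21988/5871.

-21988/5871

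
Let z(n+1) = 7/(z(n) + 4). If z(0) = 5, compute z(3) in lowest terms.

301/235

z(1) = 7/(5 + 4) = 7/9.
z(2) = 7/(7/9 + 4) = 63/43.
z(3) = 7/(63/43 + 4) = 301/235.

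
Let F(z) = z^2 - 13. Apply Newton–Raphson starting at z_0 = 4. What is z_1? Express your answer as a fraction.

29/8

F'(z) = 2z.
F(4) = 3, F'(4) = 8, so z_1 = 4 - 3/8 = 29/8.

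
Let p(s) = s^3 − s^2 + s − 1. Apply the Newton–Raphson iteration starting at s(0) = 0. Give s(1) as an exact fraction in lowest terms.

1

p'(s) = 3s^2 − 2s + 1.
p(0) = −1, p'(0) = 1, so s(1) = 0 − (−1)/1 = 1.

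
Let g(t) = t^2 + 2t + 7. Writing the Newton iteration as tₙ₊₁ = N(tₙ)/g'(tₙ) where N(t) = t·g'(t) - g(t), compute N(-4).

g'(t) = 2t + 2.
N(t) = t·g'(t) - g(t) = t·(2t + 2) - (t^2 + 2t + 7) = t^2 - 7.
N(-4) = 9.

9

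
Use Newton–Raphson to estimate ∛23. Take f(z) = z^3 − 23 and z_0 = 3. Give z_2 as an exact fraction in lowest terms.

f'(z) = 3z^2.
f(3) = 4, f'(3) = 27, so z_1 = 3 − 4/27 = 77/27.
f(77/27) = 3824/19683, f'(77/27) = 5929/243, so z_2 = (77/27) − (3824/19683)/(5929/243) = 1365775/480249.

1365775/480249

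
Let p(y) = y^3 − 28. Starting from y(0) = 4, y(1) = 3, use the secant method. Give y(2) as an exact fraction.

112/37

p(4) = 36, p(3) = −1. y(2) = 3 − (−1)·(3 − 4)/((−1) − 36) = 112/37.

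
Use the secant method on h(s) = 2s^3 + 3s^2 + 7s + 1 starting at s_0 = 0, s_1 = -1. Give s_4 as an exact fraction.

h(0) = 1, h(-1) = -5. s_2 = (-1) - (-5)·((-1) - 0)/((-5) - 1) = -1/6.
h(-1) = -5, h(-1/6) = -5/54. s_3 = (-1/6) - (-5/54)·((-1/6) - (-1))/((-5/54) - (-5)) = -8/53.
h(-1/6) = -5/54, h(-8/53) = 725/148877. s_4 = (-8/53) - (725/148877)·((-8/53) - (-1/6))/((725/148877) - (-5/54)) = -23777/156707.

-23777/156707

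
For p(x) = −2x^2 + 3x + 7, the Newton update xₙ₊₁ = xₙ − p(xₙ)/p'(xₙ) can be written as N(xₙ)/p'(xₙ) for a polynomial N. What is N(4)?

p'(x) = −4x + 3.
N(x) = x·p'(x) − p(x) = x·(−4x + 3) − (−2x^2 + 3x + 7) = −2x^2 − 7.
N(4) = −39.

−39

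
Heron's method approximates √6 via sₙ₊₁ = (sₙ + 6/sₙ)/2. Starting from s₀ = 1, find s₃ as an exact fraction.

10033/4088

s₁ = (1 + 6/1)/2 = 7/2.
s₂ = (7/2 + 6/(7/2))/2 = 73/28.
s₃ = (73/28 + 6/(73/28))/2 = 10033/4088.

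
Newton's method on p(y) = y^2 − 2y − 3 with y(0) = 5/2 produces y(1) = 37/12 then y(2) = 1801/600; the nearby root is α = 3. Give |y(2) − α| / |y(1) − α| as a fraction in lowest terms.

1/50

y(1) − α = 37/12 − 3 = 1/12, so |y(1) − α| = 1/12.
y(2) − α = 1801/600 − 3 = 1/600, so |y(2) − α| = 1/600.
Ratio = (1/600) / (1/12) = 1/50.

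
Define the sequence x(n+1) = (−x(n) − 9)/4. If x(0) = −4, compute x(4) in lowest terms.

−463/256

x(1) = (−(−4) − 9)/4 = −5/4.
x(2) = (−(−5/4) − 9)/4 = −31/16.
x(3) = (−(−31/16) − 9)/4 = −113/64.
x(4) = (−(−113/64) − 9)/4 = −463/256.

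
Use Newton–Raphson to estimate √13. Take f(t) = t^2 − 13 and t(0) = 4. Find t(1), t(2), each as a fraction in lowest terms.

t(1) = 29/8, t(2) = 1673/464

f'(t) = 2t.
f(4) = 3, f'(4) = 8, so t(1) = 4 − 3/8 = 29/8.
f(29/8) = 9/64, f'(29/8) = 29/4, so t(2) = (29/8) − (9/64)/(29/4) = 1673/464.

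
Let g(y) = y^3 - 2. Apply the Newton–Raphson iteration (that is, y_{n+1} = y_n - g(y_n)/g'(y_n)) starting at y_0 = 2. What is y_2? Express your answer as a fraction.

35/27

g'(y) = 3y^2.
g(2) = 6, g'(2) = 12, so y_1 = 2 - 6/12 = 3/2.
g(3/2) = 11/8, g'(3/2) = 27/4, so y_2 = (3/2) - (11/8)/(27/4) = 35/27.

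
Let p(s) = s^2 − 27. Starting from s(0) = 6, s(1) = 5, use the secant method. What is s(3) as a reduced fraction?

291/56

p(6) = 9, p(5) = −2. s(2) = 5 − (−2)·(5 − 6)/((−2) − 9) = 57/11.
p(5) = −2, p(57/11) = −18/121. s(3) = (57/11) − (−18/121)·((57/11) − 5)/((−18/121) − (−2)) = 291/56.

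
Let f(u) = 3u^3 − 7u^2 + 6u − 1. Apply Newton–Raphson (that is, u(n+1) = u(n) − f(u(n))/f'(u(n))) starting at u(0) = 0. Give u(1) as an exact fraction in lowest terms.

f'(u) = 9u^2 − 14u + 6.
f(0) = −1, f'(0) = 6, so u(1) = 0 − (−1)/6 = 1/6.

1/6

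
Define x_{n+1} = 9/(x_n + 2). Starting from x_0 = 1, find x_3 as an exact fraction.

x_1 = 9/(1 + 2) = 3.
x_2 = 9/(3 + 2) = 9/5.
x_3 = 9/(9/5 + 2) = 45/19.

45/19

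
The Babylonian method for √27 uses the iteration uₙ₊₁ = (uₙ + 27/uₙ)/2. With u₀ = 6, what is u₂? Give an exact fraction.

u₁ = (6 + 27/6)/2 = 21/4.
u₂ = (21/4 + 27/(21/4))/2 = 291/56.

291/56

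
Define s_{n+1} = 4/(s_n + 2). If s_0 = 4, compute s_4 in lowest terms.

s_1 = 4/(4 + 2) = 2/3.
s_2 = 4/(2/3 + 2) = 3/2.
s_3 = 4/(3/2 + 2) = 8/7.
s_4 = 4/(8/7 + 2) = 14/11.

14/11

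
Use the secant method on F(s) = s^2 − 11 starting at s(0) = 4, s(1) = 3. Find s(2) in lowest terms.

23/7

F(4) = 5, F(3) = −2. s(2) = 3 − (−2)·(3 − 4)/((−2) − 5) = 23/7.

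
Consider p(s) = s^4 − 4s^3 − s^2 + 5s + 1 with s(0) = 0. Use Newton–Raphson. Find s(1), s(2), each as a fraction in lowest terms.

p'(s) = 4s^3 − 12s^2 − 2s + 5.
p(0) = 1, p'(0) = 5, so s(1) = 0 − 1/5 = −1/5.
p(−1/5) = −4/625, p'(−1/5) = 611/125, so s(2) = (−1/5) − (−4/625)/(611/125) = −607/3055.

s(1) = −1/5, s(2) = −607/3055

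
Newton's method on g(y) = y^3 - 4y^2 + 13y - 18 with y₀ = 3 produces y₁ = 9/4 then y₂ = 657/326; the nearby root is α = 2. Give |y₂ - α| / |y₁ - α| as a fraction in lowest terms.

y₁ - α = 9/4 - 2 = 1/4, so |y₁ - α| = 1/4.
y₂ - α = 657/326 - 2 = 5/326, so |y₂ - α| = 5/326.
Ratio = (5/326) / (1/4) = 10/163.

10/163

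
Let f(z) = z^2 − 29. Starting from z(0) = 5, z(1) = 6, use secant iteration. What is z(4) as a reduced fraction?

f(5) = −4, f(6) = 7. z(2) = 6 − 7·(6 − 5)/(7 − (−4)) = 59/11.
f(6) = 7, f(59/11) = −28/121. z(3) = (59/11) − (−28/121)·((59/11) − 6)/((−28/121) − 7) = 673/125.
f(59/11) = −28/121, f(673/125) = −196/15625. z(4) = (673/125) − (−196/15625)·((673/125) − (59/11))/((−196/15625) − (−28/121)) = 39791/7389.

39791/7389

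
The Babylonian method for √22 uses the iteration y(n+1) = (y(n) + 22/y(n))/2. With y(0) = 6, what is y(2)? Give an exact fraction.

1633/348

y(1) = (6 + 22/6)/2 = 29/6.
y(2) = (29/6 + 22/(29/6))/2 = 1633/348.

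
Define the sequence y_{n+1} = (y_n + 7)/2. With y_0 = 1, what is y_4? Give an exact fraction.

53/8

y_1 = (1 + 7)/2 = 4.
y_2 = (4 + 7)/2 = 11/2.
y_3 = ((11/2) + 7)/2 = 25/4.
y_4 = ((25/4) + 7)/2 = 53/8.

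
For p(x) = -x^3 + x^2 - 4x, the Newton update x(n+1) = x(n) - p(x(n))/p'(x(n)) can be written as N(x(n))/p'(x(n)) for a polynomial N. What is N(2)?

p'(x) = -3x^2 + 2x - 4.
N(x) = x·p'(x) - p(x) = x·(-3x^2 + 2x - 4) - (-x^3 + x^2 - 4x) = -2x^3 + x^2.
N(2) = -12.

-12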